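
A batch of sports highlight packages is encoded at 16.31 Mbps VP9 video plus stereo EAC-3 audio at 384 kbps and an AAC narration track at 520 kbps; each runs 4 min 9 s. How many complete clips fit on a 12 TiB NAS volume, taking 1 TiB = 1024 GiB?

24625

4 min 9 s = 249 s
Audio total: 384 + 520 = 904 kbps = 0.904 Mbps.
Total bitrate: 17.214 Mbps.
Per item: 17.214 Mbps × 249 s = 4,286 Mb = 535.8 MB.
Capacity: 12 TiB = 105,553,116 Mb; 24625.78 items → 24625 complete.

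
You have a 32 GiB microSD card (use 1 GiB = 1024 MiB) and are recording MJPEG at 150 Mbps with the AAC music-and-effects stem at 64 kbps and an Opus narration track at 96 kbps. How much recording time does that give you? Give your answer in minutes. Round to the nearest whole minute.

31 minutes

Audio total: 64 + 96 = 160 kbps = 0.160 Mbps.
Total bitrate: 150 + 0.160 = 150.160 Mbps.
Capacity: 32 GiB = 274,878 Mb.
Recording time: 274,878 / 150.160 = 1,831 s ≈ 30.5 minutes.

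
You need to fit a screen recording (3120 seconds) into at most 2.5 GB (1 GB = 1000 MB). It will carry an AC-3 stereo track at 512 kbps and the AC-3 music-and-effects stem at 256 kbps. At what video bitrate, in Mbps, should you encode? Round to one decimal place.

5.6 Mbps

Budget: 2.5 GB = 20000.0 Mb.
Total bitrate budget: 20000.0 Mb / 3120 s = 6.410 Mbps.
Audio total: 512 + 256 = 768 kbps = 0.768 Mbps.
Video: 6.410 − 0.768 = 5.642 Mbps.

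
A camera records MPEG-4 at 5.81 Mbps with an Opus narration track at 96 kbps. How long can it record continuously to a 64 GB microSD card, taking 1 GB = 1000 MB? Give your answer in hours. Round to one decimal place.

24.1 hours

Audio: 96 kbps = 0.096 Mbps.
Total bitrate: 5.81 + 0.096 = 5.906 Mbps.
Capacity: 64 GB = 512,000 Mb.
Recording time: 512,000 / 5.906 = 86,692 s ≈ 24.1 hours.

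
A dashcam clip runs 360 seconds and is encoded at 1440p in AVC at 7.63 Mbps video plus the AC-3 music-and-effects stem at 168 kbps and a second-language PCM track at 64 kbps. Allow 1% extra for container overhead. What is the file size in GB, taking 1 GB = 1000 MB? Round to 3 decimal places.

Audio total: 168 + 64 = 232 kbps = 0.232 Mbps.
Total bitrate: 7.63 + 0.232 = 7.862 Mbps.
Stream data: 7.862 Mbps × 360 s = 2830.3 Mb.
With 1% container overhead: ×1.01.
2,859 Mb ÷ 8 = 357.3 MB → 0.3573 GB.

0.357 GB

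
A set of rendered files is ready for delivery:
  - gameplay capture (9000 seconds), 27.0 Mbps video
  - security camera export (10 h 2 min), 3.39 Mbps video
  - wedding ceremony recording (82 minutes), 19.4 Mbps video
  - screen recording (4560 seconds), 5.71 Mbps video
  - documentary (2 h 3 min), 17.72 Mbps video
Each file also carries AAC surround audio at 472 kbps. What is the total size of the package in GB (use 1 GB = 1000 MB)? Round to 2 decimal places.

80.87 GB

Audio: 472 kbps = 0.472 Mbps.
gameplay capture: 27.472 Mbps × 9000 s = 247248.0 Mb
security camera export: 3.862 Mbps × 36120 s = 139495.4 Mb
wedding ceremony recording: 19.872 Mbps × 4920 s = 97770.2 Mb
screen recording: 6.182 Mbps × 4560 s = 28189.9 Mb
documentary: 18.192 Mbps × 7380 s = 134257.0 Mb
Total: 646960.6 Mb = 80870.1 MB.
= 80.87 GB.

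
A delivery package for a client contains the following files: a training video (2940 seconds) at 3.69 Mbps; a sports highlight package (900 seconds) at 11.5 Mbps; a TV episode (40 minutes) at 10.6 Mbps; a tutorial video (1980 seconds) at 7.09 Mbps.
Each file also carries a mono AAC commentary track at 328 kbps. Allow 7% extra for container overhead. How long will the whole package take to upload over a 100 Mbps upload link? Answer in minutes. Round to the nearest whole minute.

11 minutes

Audio: 328 kbps = 0.328 Mbps.
training video: 4.018 Mbps × 2940 s × 1.07 = 12639.8 Mb
sports highlight package: 11.828 Mbps × 900 s × 1.07 = 11390.4 Mb
TV episode: 10.928 Mbps × 2400 s × 1.07 = 28063.1 Mb
tutorial video: 7.418 Mbps × 1980 s × 1.07 = 15715.8 Mb
Total: 67809.1 Mb = 8476.1 MB.
At 100 Mbps: 67809.1 / 100 = 678 s ≈ 11.3 minutes.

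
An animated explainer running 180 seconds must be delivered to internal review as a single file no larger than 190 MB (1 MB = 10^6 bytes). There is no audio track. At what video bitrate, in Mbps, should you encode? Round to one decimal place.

8.4 Mbps

Budget: 190 MB = 1520.0 Mb.
Total bitrate budget: 1520.0 Mb / 180 s = 8.444 Mbps.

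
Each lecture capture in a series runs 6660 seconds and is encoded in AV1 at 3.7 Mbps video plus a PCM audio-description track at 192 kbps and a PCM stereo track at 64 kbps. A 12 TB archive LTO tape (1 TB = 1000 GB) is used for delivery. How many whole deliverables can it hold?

3643

Audio total: 192 + 64 = 256 kbps = 0.256 Mbps.
Total bitrate: 3.956 Mbps.
Per item: 3.956 Mbps × 6660 s = 26,347 Mb = 3,293 MB.
Capacity: 12 TB = 96,000,000 Mb; 3643.68 items → 3643 complete.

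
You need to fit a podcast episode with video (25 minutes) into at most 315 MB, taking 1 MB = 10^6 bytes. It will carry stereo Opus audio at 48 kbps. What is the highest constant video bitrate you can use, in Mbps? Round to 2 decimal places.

Budget: 315 MB = 2520.0 Mb.
25 min = 1500 s
Total bitrate budget: 2520.0 Mb / 1500 s = 1.680 Mbps.
Audio: 48 kbps = 0.048 Mbps.
Video: 1.680 − 0.048 = 1.632 Mbps.

1.63 Mbps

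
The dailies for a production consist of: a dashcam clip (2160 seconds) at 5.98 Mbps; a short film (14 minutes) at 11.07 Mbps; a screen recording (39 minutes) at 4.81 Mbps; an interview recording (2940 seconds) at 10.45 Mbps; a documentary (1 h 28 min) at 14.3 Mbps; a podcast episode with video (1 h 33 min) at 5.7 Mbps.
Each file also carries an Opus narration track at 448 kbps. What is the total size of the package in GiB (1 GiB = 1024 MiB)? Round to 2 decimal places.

Audio: 448 kbps = 0.448 Mbps.
dashcam clip: 6.428 Mbps × 2160 s = 13884.5 Mb
short film: 11.518 Mbps × 840 s = 9675.1 Mb
screen recording: 5.258 Mbps × 2340 s = 12303.7 Mb
interview recording: 10.898 Mbps × 2940 s = 32040.1 Mb
documentary: 14.748 Mbps × 5280 s = 77869.4 Mb
podcast episode with video: 6.148 Mbps × 5580 s = 34305.8 Mb
Total: 180078.7 Mb = 22509.8 MB.
= 20.96 GiB.

20.96 GiB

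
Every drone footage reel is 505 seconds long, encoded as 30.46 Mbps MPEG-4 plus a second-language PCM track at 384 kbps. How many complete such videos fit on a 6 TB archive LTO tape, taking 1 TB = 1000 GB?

3081

Audio: 384 kbps = 0.384 Mbps.
Total bitrate: 30.844 Mbps.
Per item: 30.844 Mbps × 505 s = 15,576 Mb = 1,947 MB.
Capacity: 6 TB = 48,000,000 Mb; 3081.62 items → 3081 complete.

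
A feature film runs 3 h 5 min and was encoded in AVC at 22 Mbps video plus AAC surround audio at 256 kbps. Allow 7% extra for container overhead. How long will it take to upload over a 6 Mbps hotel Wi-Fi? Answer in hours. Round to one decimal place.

3 h 5 min = 185 min = 11100 s
Audio: 256 kbps = 0.256 Mbps.
Total bitrate: 22.256 Mbps.
File: 22.256 Mbps × 11100 s = 247041.6 Mb.
With 7% container overhead: ×1.07. → 264334.5 Mb.
At 6 Mbps: 264334.5 / 6 = 44055.8 s ≈ 12.2 hours.

12.2 hours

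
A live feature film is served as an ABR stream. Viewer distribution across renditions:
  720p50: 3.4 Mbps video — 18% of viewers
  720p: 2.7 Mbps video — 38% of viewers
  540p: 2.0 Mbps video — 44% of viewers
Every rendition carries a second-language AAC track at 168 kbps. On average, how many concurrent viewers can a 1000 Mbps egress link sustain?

372

Audio: 168 kbps = 0.168 Mbps.
Average per-viewer bitrate: 0.18×3.568 + 0.38×2.868 + 0.44×2.168 = 2.686 Mbps.
1000 Mbps = 1,000 Mbps; 1,000 / 2.686 = 372.30 → 372.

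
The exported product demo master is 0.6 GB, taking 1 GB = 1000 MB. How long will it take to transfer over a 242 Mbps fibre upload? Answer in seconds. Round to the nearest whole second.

20 seconds

File: 0.6 GB = 4800.0 Mb.
At 242 Mbps: 4800.0 / 242 = 19.8 s ≈ 19.8 seconds.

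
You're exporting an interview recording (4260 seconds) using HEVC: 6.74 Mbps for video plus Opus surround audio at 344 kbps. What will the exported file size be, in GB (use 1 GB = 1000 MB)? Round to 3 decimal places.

Audio: 344 kbps = 0.344 Mbps.
Total bitrate: 6.74 + 0.344 = 7.084 Mbps.
Stream data: 7.084 Mbps × 4260 s = 30177.8 Mb.
30,178 Mb ÷ 8 = 3,772 MB → 3.772 GB.

3.772 GB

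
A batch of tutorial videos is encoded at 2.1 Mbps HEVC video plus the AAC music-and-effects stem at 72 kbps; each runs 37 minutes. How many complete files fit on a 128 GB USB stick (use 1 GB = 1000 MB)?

212

37 min = 2220 s
Audio: 72 kbps = 0.072 Mbps.
Total bitrate: 2.172 Mbps.
Per item: 2.172 Mbps × 2220 s = 4,822 Mb = 602.7 MB.
Capacity: 128 GB = 1,024,000 Mb; 212.37 items → 212 complete.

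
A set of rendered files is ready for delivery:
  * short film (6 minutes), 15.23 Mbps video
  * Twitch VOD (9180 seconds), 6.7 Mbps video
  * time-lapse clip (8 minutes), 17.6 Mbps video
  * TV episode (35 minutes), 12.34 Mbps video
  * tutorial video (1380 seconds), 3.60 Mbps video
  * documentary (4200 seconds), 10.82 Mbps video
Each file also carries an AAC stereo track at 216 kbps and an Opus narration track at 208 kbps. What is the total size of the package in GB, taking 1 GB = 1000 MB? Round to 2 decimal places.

19.91 GB

Audio total: 216 + 208 = 424 kbps = 0.424 Mbps.
short film: 15.654 Mbps × 360 s = 5635.4 Mb
Twitch VOD: 7.124 Mbps × 9180 s = 65398.3 Mb
time-lapse clip: 18.024 Mbps × 480 s = 8651.5 Mb
TV episode: 12.764 Mbps × 2100 s = 26804.4 Mb
tutorial video: 4.024 Mbps × 1380 s = 5553.1 Mb
documentary: 11.244 Mbps × 4200 s = 47224.8 Mb
Total: 159267.6 Mb = 19908.5 MB.
= 19.91 GB.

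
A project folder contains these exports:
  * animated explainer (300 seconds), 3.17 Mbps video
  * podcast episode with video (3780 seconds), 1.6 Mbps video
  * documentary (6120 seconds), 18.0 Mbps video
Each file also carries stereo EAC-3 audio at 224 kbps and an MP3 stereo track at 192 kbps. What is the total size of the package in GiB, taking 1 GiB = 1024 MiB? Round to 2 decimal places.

Audio total: 224 + 192 = 416 kbps = 0.416 Mbps.
animated explainer: 3.586 Mbps × 300 s = 1075.8 Mb
podcast episode with video: 2.016 Mbps × 3780 s = 7620.5 Mb
documentary: 18.416 Mbps × 6120 s = 112705.9 Mb
Total: 121402.2 Mb = 15175.3 MB.
= 14.13 GiB.

14.13 GiB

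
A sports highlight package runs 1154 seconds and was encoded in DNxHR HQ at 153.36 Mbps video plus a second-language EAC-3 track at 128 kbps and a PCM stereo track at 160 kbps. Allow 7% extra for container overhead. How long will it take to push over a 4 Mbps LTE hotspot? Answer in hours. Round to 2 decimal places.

Audio total: 128 + 160 = 288 kbps = 0.288 Mbps.
Total bitrate: 153.648 Mbps.
File: 153.648 Mbps × 1154 s = 177309.8 Mb.
With 7% container overhead: ×1.07. → 189721.5 Mb.
At 4 Mbps: 189721.5 / 4 = 47430.4 s ≈ 13.2 hours.

13.18 hours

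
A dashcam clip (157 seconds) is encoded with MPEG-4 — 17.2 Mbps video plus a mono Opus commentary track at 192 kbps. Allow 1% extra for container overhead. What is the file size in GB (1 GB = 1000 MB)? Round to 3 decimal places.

Audio: 192 kbps = 0.192 Mbps.
Total bitrate: 17.2 + 0.192 = 17.392 Mbps.
Stream data: 17.392 Mbps × 157 s = 2730.5 Mb.
With 1% container overhead: ×1.01.
2,758 Mb ÷ 8 = 344.7 MB → 0.3447 GB.

0.345 GB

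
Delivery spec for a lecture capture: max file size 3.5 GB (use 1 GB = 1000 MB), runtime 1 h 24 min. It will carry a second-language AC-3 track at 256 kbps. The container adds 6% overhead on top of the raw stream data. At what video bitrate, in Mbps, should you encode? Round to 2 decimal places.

4.99 Mbps

Budget: 3.5 GB = 28000.0 Mb.
Stream payload after overhead: 28000.0 / 1.06 = 26415.1 Mb.
1 h 24 min = 84 min = 5040 s
Total bitrate budget: 26415.1 Mb / 5040 s = 5.241 Mbps.
Audio: 256 kbps = 0.256 Mbps.
Video: 5.241 − 0.256 = 4.985 Mbps.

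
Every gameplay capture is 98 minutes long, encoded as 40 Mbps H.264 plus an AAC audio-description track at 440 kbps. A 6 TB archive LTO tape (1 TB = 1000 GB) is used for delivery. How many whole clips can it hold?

201

98 min = 5880 s
Audio: 440 kbps = 0.440 Mbps.
Total bitrate: 40.440 Mbps.
Per item: 40.440 Mbps × 5880 s = 237,787 Mb = 29,723 MB.
Capacity: 6 TB = 48,000,000 Mb; 201.86 items → 201 complete.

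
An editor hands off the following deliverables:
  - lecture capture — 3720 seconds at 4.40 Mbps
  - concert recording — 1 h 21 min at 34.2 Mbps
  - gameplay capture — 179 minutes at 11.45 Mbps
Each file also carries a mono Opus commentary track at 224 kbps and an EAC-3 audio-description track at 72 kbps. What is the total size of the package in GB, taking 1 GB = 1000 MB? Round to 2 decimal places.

38.91 GB

Audio total: 224 + 72 = 296 kbps = 0.296 Mbps.
lecture capture: 4.696 Mbps × 3720 s = 17469.1 Mb
concert recording: 34.496 Mbps × 4860 s = 167650.6 Mb
gameplay capture: 11.746 Mbps × 10740 s = 126152.0 Mb
Total: 311271.7 Mb = 38909.0 MB.
= 38.91 GB.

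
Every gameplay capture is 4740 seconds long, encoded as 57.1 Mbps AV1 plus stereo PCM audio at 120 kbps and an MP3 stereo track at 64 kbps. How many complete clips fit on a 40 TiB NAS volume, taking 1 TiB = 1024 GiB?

1295

Audio total: 120 + 64 = 184 kbps = 0.184 Mbps.
Total bitrate: 57.284 Mbps.
Per item: 57.284 Mbps × 4740 s = 271,526 Mb = 33,941 MB.
Capacity: 40 TiB = 351,843,721 Mb; 1295.80 items → 1295 complete.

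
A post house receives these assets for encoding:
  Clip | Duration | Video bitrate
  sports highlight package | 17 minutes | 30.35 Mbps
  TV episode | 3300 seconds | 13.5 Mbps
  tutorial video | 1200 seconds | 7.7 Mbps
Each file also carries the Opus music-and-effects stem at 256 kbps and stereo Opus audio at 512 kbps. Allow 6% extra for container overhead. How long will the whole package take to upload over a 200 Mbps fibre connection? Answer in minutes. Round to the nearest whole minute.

Audio total: 256 + 512 = 768 kbps = 0.768 Mbps.
sports highlight package: 31.118 Mbps × 1020 s × 1.06 = 33644.8 Mb
TV episode: 14.268 Mbps × 3300 s × 1.06 = 49909.5 Mb
tutorial video: 8.468 Mbps × 1200 s × 1.06 = 10771.3 Mb
Total: 94325.5 Mb = 11790.7 MB.
At 200 Mbps: 94325.5 / 200 = 472 s ≈ 7.86 minutes.

8 minutes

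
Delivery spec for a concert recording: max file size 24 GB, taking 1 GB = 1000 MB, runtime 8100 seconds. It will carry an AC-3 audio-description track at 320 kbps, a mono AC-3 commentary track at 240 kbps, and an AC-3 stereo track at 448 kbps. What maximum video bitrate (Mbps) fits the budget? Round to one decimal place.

22.7 Mbps

Budget: 24 GB = 192000.0 Mb.
Total bitrate budget: 192000.0 Mb / 8100 s = 23.704 Mbps.
Audio total: 320 + 240 + 448 = 1008 kbps = 1.008 Mbps.
Video: 23.704 − 1.008 = 22.696 Mbps.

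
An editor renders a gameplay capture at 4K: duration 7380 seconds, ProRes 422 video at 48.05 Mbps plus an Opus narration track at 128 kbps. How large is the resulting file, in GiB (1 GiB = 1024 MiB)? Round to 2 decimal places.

41.39 GiB

Audio: 128 kbps = 0.128 Mbps.
Total bitrate: 48.05 + 0.128 = 48.178 Mbps.
Stream data: 48.178 Mbps × 7380 s = 355553.6 Mb.
355,554 Mb = 44,444,205,000 bytes ÷ 1,073,741,824 = 41.39 GiB.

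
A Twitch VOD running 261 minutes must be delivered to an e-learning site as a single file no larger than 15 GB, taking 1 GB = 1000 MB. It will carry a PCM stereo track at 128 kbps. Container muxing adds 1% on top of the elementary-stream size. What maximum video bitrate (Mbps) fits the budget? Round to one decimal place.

Budget: 15 GB = 120000.0 Mb.
Stream payload after overhead: 120000.0 / 1.01 = 118811.9 Mb.
261 min = 15660 s
Total bitrate budget: 118811.9 Mb / 15660 s = 7.587 Mbps.
Audio: 128 kbps = 0.128 Mbps.
Video: 7.587 − 0.128 = 7.459 Mbps.

7.5 Mbps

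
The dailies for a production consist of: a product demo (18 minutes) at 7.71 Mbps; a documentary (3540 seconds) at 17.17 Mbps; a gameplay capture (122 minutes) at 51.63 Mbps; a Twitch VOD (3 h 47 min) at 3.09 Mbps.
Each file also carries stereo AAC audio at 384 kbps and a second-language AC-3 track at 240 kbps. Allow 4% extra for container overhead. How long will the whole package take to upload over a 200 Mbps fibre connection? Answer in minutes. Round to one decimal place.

Audio total: 384 + 240 = 624 kbps = 0.624 Mbps.
product demo: 8.334 Mbps × 1080 s × 1.04 = 9360.7 Mb
documentary: 17.794 Mbps × 3540 s × 1.04 = 65510.4 Mb
gameplay capture: 52.254 Mbps × 7320 s × 1.04 = 397799.3 Mb
Twitch VOD: 3.714 Mbps × 13620 s × 1.04 = 52608.1 Mb
Total: 525278.5 Mb = 65659.8 MB.
At 200 Mbps: 525278.5 / 200 = 2626 s ≈ 43.8 minutes.

43.8 minutes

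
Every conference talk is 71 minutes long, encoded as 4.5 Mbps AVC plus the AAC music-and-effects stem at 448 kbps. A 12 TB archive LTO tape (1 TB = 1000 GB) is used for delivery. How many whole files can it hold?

71 min = 4260 s
Audio: 448 kbps = 0.448 Mbps.
Total bitrate: 4.948 Mbps.
Per item: 4.948 Mbps × 4260 s = 21,078 Mb = 2,635 MB.
Capacity: 12 TB = 96,000,000 Mb; 4554.41 items → 4554 complete.

4554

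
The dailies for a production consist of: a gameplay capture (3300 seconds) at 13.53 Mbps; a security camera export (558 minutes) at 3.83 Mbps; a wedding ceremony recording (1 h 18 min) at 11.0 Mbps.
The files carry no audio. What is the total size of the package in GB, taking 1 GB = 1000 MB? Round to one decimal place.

28.0 GB

gameplay capture: 13.530 Mbps × 3300 s = 44649.0 Mb
security camera export: 3.830 Mbps × 33480 s = 128228.4 Mb
wedding ceremony recording: 11.000 Mbps × 4680 s = 51480.0 Mb
Total: 224357.4 Mb = 28044.7 MB.
= 28.04 GB.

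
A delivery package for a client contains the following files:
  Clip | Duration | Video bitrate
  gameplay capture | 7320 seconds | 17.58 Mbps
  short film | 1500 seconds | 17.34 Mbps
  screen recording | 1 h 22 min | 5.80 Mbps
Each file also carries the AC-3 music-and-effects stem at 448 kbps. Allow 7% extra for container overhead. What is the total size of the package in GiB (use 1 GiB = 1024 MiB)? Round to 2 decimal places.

Audio: 448 kbps = 0.448 Mbps.
gameplay capture: 18.028 Mbps × 7320 s × 1.07 = 141202.5 Mb
short film: 17.788 Mbps × 1500 s × 1.07 = 28549.7 Mb
screen recording: 6.248 Mbps × 4920 s × 1.07 = 32892.0 Mb
Total: 202644.2 Mb = 25330.5 MB.
= 23.59 GiB.

23.59 GiB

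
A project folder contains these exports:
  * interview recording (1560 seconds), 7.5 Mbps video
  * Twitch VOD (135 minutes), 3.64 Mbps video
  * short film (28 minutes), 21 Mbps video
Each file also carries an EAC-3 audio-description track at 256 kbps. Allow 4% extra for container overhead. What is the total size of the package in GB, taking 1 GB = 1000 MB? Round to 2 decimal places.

Audio: 256 kbps = 0.256 Mbps.
interview recording: 7.756 Mbps × 1560 s × 1.04 = 12583.3 Mb
Twitch VOD: 3.896 Mbps × 8100 s × 1.04 = 32819.9 Mb
short film: 21.256 Mbps × 1680 s × 1.04 = 37138.5 Mb
Total: 82541.7 Mb = 10317.7 MB.
= 10.32 GB.

10.32 GB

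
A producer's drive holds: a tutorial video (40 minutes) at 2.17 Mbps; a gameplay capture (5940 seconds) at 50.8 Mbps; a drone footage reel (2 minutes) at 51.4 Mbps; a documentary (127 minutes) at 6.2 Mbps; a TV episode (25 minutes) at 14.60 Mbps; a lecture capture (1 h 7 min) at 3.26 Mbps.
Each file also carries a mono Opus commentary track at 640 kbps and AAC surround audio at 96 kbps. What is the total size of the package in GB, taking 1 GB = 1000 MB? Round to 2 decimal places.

Audio total: 640 + 96 = 736 kbps = 0.736 Mbps.
tutorial video: 2.906 Mbps × 2400 s = 6974.4 Mb
gameplay capture: 51.536 Mbps × 5940 s = 306123.8 Mb
drone footage reel: 52.136 Mbps × 120 s = 6256.3 Mb
documentary: 6.936 Mbps × 7620 s = 52852.3 Mb
TV episode: 15.336 Mbps × 1500 s = 23004.0 Mb
lecture capture: 3.996 Mbps × 4020 s = 16063.9 Mb
Total: 411274.8 Mb = 51409.3 MB.
= 51.41 GB.

51.41 GB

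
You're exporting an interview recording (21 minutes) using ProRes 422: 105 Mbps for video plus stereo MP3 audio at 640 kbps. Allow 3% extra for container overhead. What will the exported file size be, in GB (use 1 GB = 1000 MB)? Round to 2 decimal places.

17.14 GB

21 min = 1260 s
Audio: 640 kbps = 0.640 Mbps.
Total bitrate: 105 + 0.640 = 105.640 Mbps.
Stream data: 105.640 Mbps × 1260 s = 133106.4 Mb.
With 3% container overhead: ×1.03.
137,100 Mb ÷ 8 = 17,137 MB → 17.14 GB.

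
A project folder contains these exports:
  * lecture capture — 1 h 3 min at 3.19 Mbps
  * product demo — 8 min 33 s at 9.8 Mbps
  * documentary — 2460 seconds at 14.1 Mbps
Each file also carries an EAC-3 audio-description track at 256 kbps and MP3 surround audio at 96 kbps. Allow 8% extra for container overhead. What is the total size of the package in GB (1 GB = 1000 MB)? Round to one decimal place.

Audio total: 256 + 96 = 352 kbps = 0.352 Mbps.
lecture capture: 3.542 Mbps × 3780 s × 1.08 = 14459.9 Mb
product demo: 10.152 Mbps × 513 s × 1.08 = 5624.6 Mb
documentary: 14.452 Mbps × 2460 s × 1.08 = 38396.1 Mb
Total: 58480.5 Mb = 7310.1 MB.
= 7.310 GB.

7.3 GB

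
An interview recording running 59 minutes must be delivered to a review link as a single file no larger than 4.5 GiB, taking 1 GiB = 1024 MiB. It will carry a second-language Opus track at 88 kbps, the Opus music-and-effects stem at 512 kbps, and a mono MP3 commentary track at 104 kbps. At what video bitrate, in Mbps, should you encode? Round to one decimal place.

10.2 Mbps

Budget: 4.5 GiB = 38654.7 Mb.
59 min = 3540 s
Total bitrate budget: 38654.7 Mb / 3540 s = 10.919 Mbps.
Audio total: 88 + 512 + 104 = 704 kbps = 0.704 Mbps.
Video: 10.919 − 0.704 = 10.215 Mbps.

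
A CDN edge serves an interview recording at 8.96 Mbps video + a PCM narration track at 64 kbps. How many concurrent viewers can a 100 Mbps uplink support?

11

Audio: 64 kbps = 0.064 Mbps.
Per-viewer media rate: 9.024 Mbps.
100 Mbps = 100.0 Mbps; 100.0 / 9.024 = 11.08 → 11 viewers.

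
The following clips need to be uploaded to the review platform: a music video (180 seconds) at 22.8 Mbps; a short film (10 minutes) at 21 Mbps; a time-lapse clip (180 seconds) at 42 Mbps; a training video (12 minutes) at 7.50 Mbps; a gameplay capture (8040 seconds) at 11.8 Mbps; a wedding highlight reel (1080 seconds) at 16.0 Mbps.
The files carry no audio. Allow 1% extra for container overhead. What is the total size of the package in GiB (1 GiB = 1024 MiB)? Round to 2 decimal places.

music video: 22.800 Mbps × 180 s × 1.01 = 4145.0 Mb
short film: 21.000 Mbps × 600 s × 1.01 = 12726.0 Mb
time-lapse clip: 42.000 Mbps × 180 s × 1.01 = 7635.6 Mb
training video: 7.500 Mbps × 720 s × 1.01 = 5454.0 Mb
gameplay capture: 11.800 Mbps × 8040 s × 1.01 = 95820.7 Mb
wedding highlight reel: 16.000 Mbps × 1080 s × 1.01 = 17452.8 Mb
Total: 143234.2 Mb = 17904.3 MB.
= 16.67 GiB.

16.67 GiB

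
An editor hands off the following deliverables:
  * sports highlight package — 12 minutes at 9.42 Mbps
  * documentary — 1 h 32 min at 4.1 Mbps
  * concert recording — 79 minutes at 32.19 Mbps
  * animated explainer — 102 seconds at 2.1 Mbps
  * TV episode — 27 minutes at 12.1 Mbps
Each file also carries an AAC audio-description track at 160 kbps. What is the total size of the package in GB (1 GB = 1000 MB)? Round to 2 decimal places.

Audio: 160 kbps = 0.160 Mbps.
sports highlight package: 9.580 Mbps × 720 s = 6897.6 Mb
documentary: 4.260 Mbps × 5520 s = 23515.2 Mb
concert recording: 32.350 Mbps × 4740 s = 153339.0 Mb
animated explainer: 2.260 Mbps × 102 s = 230.5 Mb
TV episode: 12.260 Mbps × 1620 s = 19861.2 Mb
Total: 203843.5 Mb = 25480.4 MB.
= 25.48 GB.

25.48 GB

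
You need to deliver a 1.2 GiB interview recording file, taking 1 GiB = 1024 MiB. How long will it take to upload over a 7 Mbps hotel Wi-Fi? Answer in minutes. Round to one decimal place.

24.5 minutes

File: 1.2 GiB = 10307.9 Mb.
At 7 Mbps: 10307.9 / 7 = 1472.6 s ≈ 24.5 minutes.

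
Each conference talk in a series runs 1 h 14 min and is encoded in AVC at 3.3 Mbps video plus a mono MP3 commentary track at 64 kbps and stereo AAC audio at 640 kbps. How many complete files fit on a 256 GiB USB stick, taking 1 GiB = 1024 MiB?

123

1 h 14 min = 74 min = 4440 s
Audio total: 64 + 640 = 704 kbps = 0.704 Mbps.
Total bitrate: 4.004 Mbps.
Per item: 4.004 Mbps × 4440 s = 17,778 Mb = 2,222 MB.
Capacity: 256 GiB = 2,199,023 Mb; 123.70 items → 123 complete.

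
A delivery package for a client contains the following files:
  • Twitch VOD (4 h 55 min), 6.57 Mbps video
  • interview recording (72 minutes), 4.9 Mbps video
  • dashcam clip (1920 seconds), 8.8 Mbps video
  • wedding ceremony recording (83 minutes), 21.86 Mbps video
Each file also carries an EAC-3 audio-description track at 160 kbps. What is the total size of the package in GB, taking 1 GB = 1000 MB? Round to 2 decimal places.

Audio: 160 kbps = 0.160 Mbps.
Twitch VOD: 6.730 Mbps × 17700 s = 119121.0 Mb
interview recording: 5.060 Mbps × 4320 s = 21859.2 Mb
dashcam clip: 8.960 Mbps × 1920 s = 17203.2 Mb
wedding ceremony recording: 22.020 Mbps × 4980 s = 109659.6 Mb
Total: 267843.0 Mb = 33480.4 MB.
= 33.48 GB.

33.48 GB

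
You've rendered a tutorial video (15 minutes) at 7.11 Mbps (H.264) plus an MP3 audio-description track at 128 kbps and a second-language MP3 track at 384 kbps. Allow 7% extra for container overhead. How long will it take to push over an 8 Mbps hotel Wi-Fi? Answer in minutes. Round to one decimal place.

15.3 minutes

15 min = 900 s
Audio total: 128 + 384 = 512 kbps = 0.512 Mbps.
Total bitrate: 7.622 Mbps.
File: 7.622 Mbps × 900 s = 6859.8 Mb.
With 7% container overhead: ×1.07. → 7340.0 Mb.
At 8 Mbps: 7340.0 / 8 = 917.5 s ≈ 15.3 minutes.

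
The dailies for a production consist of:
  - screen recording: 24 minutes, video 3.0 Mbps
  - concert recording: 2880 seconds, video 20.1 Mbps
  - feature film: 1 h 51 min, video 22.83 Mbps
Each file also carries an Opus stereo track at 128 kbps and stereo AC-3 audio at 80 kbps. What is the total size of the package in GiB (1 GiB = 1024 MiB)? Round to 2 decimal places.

Audio total: 128 + 80 = 208 kbps = 0.208 Mbps.
screen recording: 3.208 Mbps × 1440 s = 4619.5 Mb
concert recording: 20.308 Mbps × 2880 s = 58487.0 Mb
feature film: 23.038 Mbps × 6660 s = 153433.1 Mb
Total: 216539.6 Mb = 27067.5 MB.
= 25.21 GiB.

25.21 GiB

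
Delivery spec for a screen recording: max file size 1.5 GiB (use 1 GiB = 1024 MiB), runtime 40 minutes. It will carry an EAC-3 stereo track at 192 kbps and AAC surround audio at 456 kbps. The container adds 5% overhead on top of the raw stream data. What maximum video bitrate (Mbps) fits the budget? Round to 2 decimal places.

Budget: 1.5 GiB = 12884.9 Mb.
Stream payload after overhead: 12884.9 / 1.05 = 12271.3 Mb.
40 min = 2400 s
Total bitrate budget: 12271.3 Mb / 2400 s = 5.113 Mbps.
Audio total: 192 + 456 = 648 kbps = 0.648 Mbps.
Video: 5.113 − 0.648 = 4.465 Mbps.

4.47 Mbps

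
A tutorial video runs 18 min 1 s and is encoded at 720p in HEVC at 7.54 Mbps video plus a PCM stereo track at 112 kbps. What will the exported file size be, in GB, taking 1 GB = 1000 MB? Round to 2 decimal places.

1.03 GB

18 min 1 s = 1081 s
Audio: 112 kbps = 0.112 Mbps.
Total bitrate: 7.54 + 0.112 = 7.652 Mbps.
Stream data: 7.652 Mbps × 1081 s = 8271.8 Mb.
8,272 Mb ÷ 8 = 1,034 MB → 1.034 GB.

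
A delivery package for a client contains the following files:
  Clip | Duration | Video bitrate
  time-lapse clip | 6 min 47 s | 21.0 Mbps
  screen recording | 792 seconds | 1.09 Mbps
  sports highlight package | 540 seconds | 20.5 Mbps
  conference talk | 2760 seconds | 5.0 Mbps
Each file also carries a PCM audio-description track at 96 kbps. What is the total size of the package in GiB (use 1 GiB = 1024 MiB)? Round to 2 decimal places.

Audio: 96 kbps = 0.096 Mbps.
time-lapse clip: 21.096 Mbps × 407 s = 8586.1 Mb
screen recording: 1.186 Mbps × 792 s = 939.3 Mb
sports highlight package: 20.596 Mbps × 540 s = 11121.8 Mb
conference talk: 5.096 Mbps × 2760 s = 14065.0 Mb
Total: 34712.2 Mb = 4339.0 MB.
= 4.041 GiB.

4.04 GiB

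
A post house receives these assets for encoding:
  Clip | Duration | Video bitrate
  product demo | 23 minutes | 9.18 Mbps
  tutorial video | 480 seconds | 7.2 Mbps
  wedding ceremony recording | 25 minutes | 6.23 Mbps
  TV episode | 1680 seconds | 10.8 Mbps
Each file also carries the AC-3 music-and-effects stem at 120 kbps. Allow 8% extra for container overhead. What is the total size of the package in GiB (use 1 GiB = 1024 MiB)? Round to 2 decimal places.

Audio: 120 kbps = 0.120 Mbps.
product demo: 9.300 Mbps × 1380 s × 1.08 = 13860.7 Mb
tutorial video: 7.320 Mbps × 480 s × 1.08 = 3794.7 Mb
wedding ceremony recording: 6.350 Mbps × 1500 s × 1.08 = 10287.0 Mb
TV episode: 10.920 Mbps × 1680 s × 1.08 = 19813.2 Mb
Total: 47755.7 Mb = 5969.5 MB.
= 5.559 GiB.

5.56 GiB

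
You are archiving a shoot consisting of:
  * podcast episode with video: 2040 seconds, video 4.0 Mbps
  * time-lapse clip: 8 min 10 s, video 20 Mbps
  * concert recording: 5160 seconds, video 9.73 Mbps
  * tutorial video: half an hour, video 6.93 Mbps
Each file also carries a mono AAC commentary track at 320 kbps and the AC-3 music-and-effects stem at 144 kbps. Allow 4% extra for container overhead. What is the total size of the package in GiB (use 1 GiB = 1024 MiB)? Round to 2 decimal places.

Audio total: 320 + 144 = 464 kbps = 0.464 Mbps.
podcast episode with video: 4.464 Mbps × 2040 s × 1.04 = 9470.8 Mb
time-lapse clip: 20.464 Mbps × 490 s × 1.04 = 10428.5 Mb
concert recording: 10.194 Mbps × 5160 s × 1.04 = 54705.1 Mb
tutorial video: 7.394 Mbps × 1800 s × 1.04 = 13841.6 Mb
Total: 88445.9 Mb = 11055.7 MB.
= 10.30 GiB.

10.30 GiB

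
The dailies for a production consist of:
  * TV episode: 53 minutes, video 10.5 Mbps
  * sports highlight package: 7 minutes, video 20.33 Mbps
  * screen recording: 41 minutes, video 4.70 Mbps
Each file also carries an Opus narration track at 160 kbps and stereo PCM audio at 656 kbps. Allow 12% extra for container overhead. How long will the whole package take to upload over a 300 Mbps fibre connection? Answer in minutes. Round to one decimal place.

3.6 minutes

Audio total: 160 + 656 = 816 kbps = 0.816 Mbps.
TV episode: 11.316 Mbps × 3180 s × 1.12 = 40303.1 Mb
sports highlight package: 21.146 Mbps × 420 s × 1.12 = 9947.1 Mb
screen recording: 5.516 Mbps × 2460 s × 1.12 = 15197.7 Mb
Total: 65447.8 Mb = 8181.0 MB.
At 300 Mbps: 65447.8 / 300 = 218 s ≈ 3.64 minutes.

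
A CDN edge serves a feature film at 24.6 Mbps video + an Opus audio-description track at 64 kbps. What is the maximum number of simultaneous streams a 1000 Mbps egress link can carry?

Audio: 64 kbps = 0.064 Mbps.
Per-viewer media rate: 24.664 Mbps.
1000 Mbps = 1,000 Mbps; 1,000 / 24.664 = 40.54 → 40 viewers.

40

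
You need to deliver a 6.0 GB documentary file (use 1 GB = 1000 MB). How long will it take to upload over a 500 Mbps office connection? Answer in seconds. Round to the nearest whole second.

File: 6.0 GB = 48000.0 Mb.
At 500 Mbps: 48000.0 / 500 = 96.0 s ≈ 96 seconds.

96 seconds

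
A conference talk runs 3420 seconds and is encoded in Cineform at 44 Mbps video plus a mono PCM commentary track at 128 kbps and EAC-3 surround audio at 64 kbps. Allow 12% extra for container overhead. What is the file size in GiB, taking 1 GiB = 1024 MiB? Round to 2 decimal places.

19.71 GiB

Audio total: 128 + 64 = 192 kbps = 0.192 Mbps.
Total bitrate: 44 + 0.192 = 44.192 Mbps.
Stream data: 44.192 Mbps × 3420 s = 151136.6 Mb.
With 12% container overhead: ×1.12.
169,273 Mb = 21,159,129,600 bytes ÷ 1,073,741,824 = 19.71 GiB.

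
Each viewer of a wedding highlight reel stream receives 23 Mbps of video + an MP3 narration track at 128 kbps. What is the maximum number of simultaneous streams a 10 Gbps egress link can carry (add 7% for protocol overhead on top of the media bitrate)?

404

Audio: 128 kbps = 0.128 Mbps.
Per-viewer media rate: 23.128 Mbps.
On the wire with 7% overhead: 24.747 Mbps.
10 Gbps = 10,000 Mbps; 10,000 / 24.747 = 404.09 → 404 viewers.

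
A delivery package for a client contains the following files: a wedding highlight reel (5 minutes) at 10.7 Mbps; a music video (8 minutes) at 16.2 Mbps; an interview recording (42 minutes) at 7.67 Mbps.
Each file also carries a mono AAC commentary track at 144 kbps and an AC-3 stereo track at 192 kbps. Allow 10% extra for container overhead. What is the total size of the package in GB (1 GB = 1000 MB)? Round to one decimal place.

4.3 GB

Audio total: 144 + 192 = 336 kbps = 0.336 Mbps.
wedding highlight reel: 11.036 Mbps × 300 s × 1.10 = 3641.9 Mb
music video: 16.536 Mbps × 480 s × 1.10 = 8731.0 Mb
interview recording: 8.006 Mbps × 2520 s × 1.10 = 22192.6 Mb
Total: 34565.5 Mb = 4320.7 MB.
= 4.321 GB.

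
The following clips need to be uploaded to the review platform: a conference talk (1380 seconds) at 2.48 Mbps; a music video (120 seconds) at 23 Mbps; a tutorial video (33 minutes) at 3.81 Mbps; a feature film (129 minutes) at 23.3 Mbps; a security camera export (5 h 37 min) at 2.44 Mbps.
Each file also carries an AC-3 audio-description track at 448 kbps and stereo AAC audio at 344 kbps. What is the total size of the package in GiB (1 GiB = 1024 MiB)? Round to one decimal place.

Audio total: 448 + 344 = 792 kbps = 0.792 Mbps.
conference talk: 3.272 Mbps × 1380 s = 4515.4 Mb
music video: 23.792 Mbps × 120 s = 2855.0 Mb
tutorial video: 4.602 Mbps × 1980 s = 9112.0 Mb
feature film: 24.092 Mbps × 7740 s = 186472.1 Mb
security camera export: 3.232 Mbps × 20220 s = 65351.0 Mb
Total: 268305.5 Mb = 33538.2 MB.
= 31.23 GiB.

31.2 GiB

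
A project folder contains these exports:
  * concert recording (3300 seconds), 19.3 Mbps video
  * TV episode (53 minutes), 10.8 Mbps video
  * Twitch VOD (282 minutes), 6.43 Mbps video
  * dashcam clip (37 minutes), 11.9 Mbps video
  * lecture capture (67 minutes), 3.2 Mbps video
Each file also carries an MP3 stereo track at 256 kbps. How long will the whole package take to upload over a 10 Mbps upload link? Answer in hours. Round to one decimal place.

Audio: 256 kbps = 0.256 Mbps.
concert recording: 19.556 Mbps × 3300 s = 64534.8 Mb
TV episode: 11.056 Mbps × 3180 s = 35158.1 Mb
Twitch VOD: 6.686 Mbps × 16920 s = 113127.1 Mb
dashcam clip: 12.156 Mbps × 2220 s = 26986.3 Mb
lecture capture: 3.456 Mbps × 4020 s = 13893.1 Mb
Total: 253699.4 Mb = 31712.4 MB.
At 10 Mbps: 253699.4 / 10 = 25370 s ≈ 7.05 hours.

7.0 hours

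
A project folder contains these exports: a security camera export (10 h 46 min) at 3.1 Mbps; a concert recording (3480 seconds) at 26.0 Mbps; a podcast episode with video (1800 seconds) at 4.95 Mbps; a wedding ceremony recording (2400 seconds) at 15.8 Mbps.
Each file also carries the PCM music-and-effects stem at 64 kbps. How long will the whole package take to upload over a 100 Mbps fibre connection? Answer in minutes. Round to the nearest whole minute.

43 minutes

Audio: 64 kbps = 0.064 Mbps.
security camera export: 3.164 Mbps × 38760 s = 122636.6 Mb
concert recording: 26.064 Mbps × 3480 s = 90702.7 Mb
podcast episode with video: 5.014 Mbps × 1800 s = 9025.2 Mb
wedding ceremony recording: 15.864 Mbps × 2400 s = 38073.6 Mb
Total: 260438.2 Mb = 32554.8 MB.
At 100 Mbps: 260438.2 / 100 = 2604 s ≈ 43.4 minutes.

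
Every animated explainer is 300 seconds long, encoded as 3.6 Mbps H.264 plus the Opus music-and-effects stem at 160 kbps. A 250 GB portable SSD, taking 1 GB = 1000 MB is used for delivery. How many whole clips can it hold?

1773

Audio: 160 kbps = 0.160 Mbps.
Total bitrate: 3.760 Mbps.
Per item: 3.760 Mbps × 300 s = 1,128 Mb = 141.0 MB.
Capacity: 250 GB = 2,000,000 Mb; 1773.05 items → 1773 complete.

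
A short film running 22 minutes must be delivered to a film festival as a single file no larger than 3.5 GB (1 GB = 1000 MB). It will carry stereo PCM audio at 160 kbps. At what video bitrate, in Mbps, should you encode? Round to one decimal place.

Budget: 3.5 GB = 28000.0 Mb.
22 min = 1320 s
Total bitrate budget: 28000.0 Mb / 1320 s = 21.212 Mbps.
Audio: 160 kbps = 0.160 Mbps.
Video: 21.212 − 0.160 = 21.052 Mbps.

21.1 Mbps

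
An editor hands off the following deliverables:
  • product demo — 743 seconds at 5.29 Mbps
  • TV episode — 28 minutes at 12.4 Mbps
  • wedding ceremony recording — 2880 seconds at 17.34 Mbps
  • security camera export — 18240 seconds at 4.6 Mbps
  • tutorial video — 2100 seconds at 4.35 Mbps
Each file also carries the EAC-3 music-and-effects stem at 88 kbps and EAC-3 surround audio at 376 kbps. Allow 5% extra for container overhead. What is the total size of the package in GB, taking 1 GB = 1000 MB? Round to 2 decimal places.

23.58 GB

Audio total: 88 + 376 = 464 kbps = 0.464 Mbps.
product demo: 5.754 Mbps × 743 s × 1.05 = 4489.0 Mb
TV episode: 12.864 Mbps × 1680 s × 1.05 = 22692.1 Mb
wedding ceremony recording: 17.804 Mbps × 2880 s × 1.05 = 53839.3 Mb
security camera export: 5.064 Mbps × 18240 s × 1.05 = 96985.7 Mb
tutorial video: 4.814 Mbps × 2100 s × 1.05 = 10614.9 Mb
Total: 188621.0 Mb = 23577.6 MB.
= 23.58 GB.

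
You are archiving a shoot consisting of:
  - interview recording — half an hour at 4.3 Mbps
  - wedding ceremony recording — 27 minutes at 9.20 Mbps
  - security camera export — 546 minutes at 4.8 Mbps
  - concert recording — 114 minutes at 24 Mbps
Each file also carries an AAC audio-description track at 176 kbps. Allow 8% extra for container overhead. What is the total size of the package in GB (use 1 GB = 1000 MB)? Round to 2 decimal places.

47.47 GB

Audio: 176 kbps = 0.176 Mbps.
interview recording: 4.476 Mbps × 1800 s × 1.08 = 8701.3 Mb
wedding ceremony recording: 9.376 Mbps × 1620 s × 1.08 = 16404.2 Mb
security camera export: 4.976 Mbps × 32760 s × 1.08 = 176054.9 Mb
concert recording: 24.176 Mbps × 6840 s × 1.08 = 178592.9 Mb
Total: 379753.4 Mb = 47469.2 MB.
= 47.47 GB.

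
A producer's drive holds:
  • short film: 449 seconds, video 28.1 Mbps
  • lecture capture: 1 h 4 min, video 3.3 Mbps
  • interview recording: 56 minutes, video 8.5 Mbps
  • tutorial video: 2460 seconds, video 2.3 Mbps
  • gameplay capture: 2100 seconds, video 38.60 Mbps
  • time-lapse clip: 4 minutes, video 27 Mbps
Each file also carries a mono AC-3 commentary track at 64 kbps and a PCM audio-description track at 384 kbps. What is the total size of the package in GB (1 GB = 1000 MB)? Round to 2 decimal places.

19.08 GB

Audio total: 64 + 384 = 448 kbps = 0.448 Mbps.
short film: 28.548 Mbps × 449 s = 12818.1 Mb
lecture capture: 3.748 Mbps × 3840 s = 14392.3 Mb
interview recording: 8.948 Mbps × 3360 s = 30065.3 Mb
tutorial video: 2.748 Mbps × 2460 s = 6760.1 Mb
gameplay capture: 39.048 Mbps × 2100 s = 82000.8 Mb
time-lapse clip: 27.448 Mbps × 240 s = 6587.5 Mb
Total: 152624.1 Mb = 19078.0 MB.
= 19.08 GB.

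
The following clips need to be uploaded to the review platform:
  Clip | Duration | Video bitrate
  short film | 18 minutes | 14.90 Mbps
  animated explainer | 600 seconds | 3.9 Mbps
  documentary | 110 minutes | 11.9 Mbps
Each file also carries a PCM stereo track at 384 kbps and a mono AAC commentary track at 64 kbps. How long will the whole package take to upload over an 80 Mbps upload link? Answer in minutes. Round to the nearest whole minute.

Audio total: 384 + 64 = 448 kbps = 0.448 Mbps.
short film: 15.348 Mbps × 1080 s = 16575.8 Mb
animated explainer: 4.348 Mbps × 600 s = 2608.8 Mb
documentary: 12.348 Mbps × 6600 s = 81496.8 Mb
Total: 100681.4 Mb = 12585.2 MB.
At 80 Mbps: 100681.4 / 80 = 1259 s ≈ 21 minutes.

21 minutes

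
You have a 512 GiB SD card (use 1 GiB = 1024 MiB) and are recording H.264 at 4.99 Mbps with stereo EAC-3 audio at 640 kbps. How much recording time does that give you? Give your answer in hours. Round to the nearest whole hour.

217 hours

Audio: 640 kbps = 0.640 Mbps.
Total bitrate: 4.99 + 0.640 = 5.630 Mbps.
Capacity: 512 GiB = 4,398,047 Mb.
Recording time: 4,398,047 / 5.630 = 781,181 s ≈ 217 hours.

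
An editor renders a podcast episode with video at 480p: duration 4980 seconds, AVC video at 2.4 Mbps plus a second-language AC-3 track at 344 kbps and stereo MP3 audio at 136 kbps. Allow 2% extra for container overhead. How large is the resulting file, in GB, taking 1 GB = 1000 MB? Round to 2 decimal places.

1.83 GB

Audio total: 344 + 136 = 480 kbps = 0.480 Mbps.
Total bitrate: 2.4 + 0.480 = 2.880 Mbps.
Stream data: 2.880 Mbps × 4980 s = 14342.4 Mb.
With 2% container overhead: ×1.02.
14,629 Mb ÷ 8 = 1,829 MB → 1.829 GB.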